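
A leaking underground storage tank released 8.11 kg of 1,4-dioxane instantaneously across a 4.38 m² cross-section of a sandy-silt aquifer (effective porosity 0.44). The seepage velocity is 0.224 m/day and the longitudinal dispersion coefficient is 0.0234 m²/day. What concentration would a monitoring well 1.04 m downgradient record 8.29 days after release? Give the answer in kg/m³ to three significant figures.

For an instantaneous plane source, C(x,t) = M/(n_e·A·√(4πDt)) · exp(−(x−vt)²/(4Dt)), with n_e·A the pore (flow) area.
Plume center vt = 0.224 × 8.29 = 1.85696 m, so the well at 1.04 m is 0.81696 m upgradient of the peak.
√(4πDt) = 1.561 m, giving peak height M/(n_e·A·√(4πDt)) = 8.11/(0.44 × 4.38 × 1.561) = 2.696 kg/m³.
(x−vt)²/(4Dt) = (-0.81696)²/(4 × 0.0234 × 8.29) = 0.8601; exp(−0.8601) = 0.4231.
C = 2.696 × 0.4231 = 1.14 kg/m³.

1.14 kg/m³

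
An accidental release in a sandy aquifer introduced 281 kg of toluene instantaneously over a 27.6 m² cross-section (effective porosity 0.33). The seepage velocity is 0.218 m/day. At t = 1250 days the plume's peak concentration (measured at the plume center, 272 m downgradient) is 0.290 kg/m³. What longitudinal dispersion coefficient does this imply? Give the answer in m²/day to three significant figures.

0.721 m²/day

At the plume center C_max = M/(n_e·A·√(4πDt)), so D = M²/(4πt·(n_e·A·C_max)²).
n_e·A·C_max = 0.33 × 27.6 × 0.290 = 2.641 kg/m.
D = 281²/(4π × 1250 × 2.641²) = 0.721 m²/day.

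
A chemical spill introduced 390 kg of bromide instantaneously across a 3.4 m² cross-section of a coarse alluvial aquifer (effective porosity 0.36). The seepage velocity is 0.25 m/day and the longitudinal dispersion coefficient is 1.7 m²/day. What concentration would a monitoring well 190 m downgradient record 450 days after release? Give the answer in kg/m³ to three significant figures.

For an instantaneous plane source, C(x,t) = M/(n_e·A·√(4πDt)) · exp(−(x−vt)²/(4Dt)), with n_e·A the pore (flow) area.
Plume center vt = 0.25 × 450 = 112.5 m, so the well at 190 m is 77.5 m downgradient of the peak.
√(4πDt) = 98.05 m, giving peak height M/(n_e·A·√(4πDt)) = 390/(0.36 × 3.4 × 98.05) = 3.250 kg/m³.
(x−vt)²/(4Dt) = (77.5)²/(4 × 1.7 × 450) = 1.963; exp(−1.963) = 0.1404.
C = 3.250 × 0.1404 = 0.456 kg/m³.

0.456 kg/m³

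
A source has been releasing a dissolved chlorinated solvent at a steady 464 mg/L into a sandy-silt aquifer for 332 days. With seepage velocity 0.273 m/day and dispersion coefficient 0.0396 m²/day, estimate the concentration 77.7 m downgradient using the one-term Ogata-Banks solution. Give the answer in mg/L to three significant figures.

For a continuous step input, C/C₀ ≈ ½·erfc((x−vt)/(2√(Dt))).
vt = 0.273 × 332 = 90.636 m and 2√(Dt) = 2√(0.0396 × 332) = 7.252 m.
Argument (x−vt)/(2√(Dt)) = (77.7 − 90.636)/7.252 = -1.784; ½·erfc(-1.784) = 0.9942.
C = 464 × 0.9942 = 461 mg/L.

461 mg/L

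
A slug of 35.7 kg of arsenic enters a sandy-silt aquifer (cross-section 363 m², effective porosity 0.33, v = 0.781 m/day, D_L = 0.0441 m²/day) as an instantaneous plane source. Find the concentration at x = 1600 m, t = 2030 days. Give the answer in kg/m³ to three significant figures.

0.00491 kg/m³

For an instantaneous plane source, C(x,t) = M/(n_e·A·√(4πDt)) · exp(−(x−vt)²/(4Dt)), with n_e·A the pore (flow) area.
Plume center vt = 0.781 × 2030 = 1585.43 m, so the well at 1600 m is 14.57 m downgradient of the peak.
√(4πDt) = 33.54 m, giving peak height M/(n_e·A·√(4πDt)) = 35.7/(0.33 × 363 × 33.54) = 0.008886 kg/m³.
(x−vt)²/(4Dt) = (14.57)²/(4 × 0.0441 × 2030) = 0.5928; exp(−0.5928) = 0.5528.
C = 0.008886 × 0.5528 = 0.00491 kg/m³.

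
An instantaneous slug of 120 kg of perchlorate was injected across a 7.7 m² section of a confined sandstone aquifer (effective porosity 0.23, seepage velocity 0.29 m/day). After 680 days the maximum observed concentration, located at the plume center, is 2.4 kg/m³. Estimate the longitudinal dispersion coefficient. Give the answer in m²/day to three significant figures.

At the plume center C_max = M/(n_e·A·√(4πDt)), so D = M²/(4πt·(n_e·A·C_max)²).
n_e·A·C_max = 0.23 × 7.7 × 2.4 = 4.250 kg/m.
D = 120²/(4π × 680 × 4.250²) = 0.0933 m²/day.

0.0933 m²/day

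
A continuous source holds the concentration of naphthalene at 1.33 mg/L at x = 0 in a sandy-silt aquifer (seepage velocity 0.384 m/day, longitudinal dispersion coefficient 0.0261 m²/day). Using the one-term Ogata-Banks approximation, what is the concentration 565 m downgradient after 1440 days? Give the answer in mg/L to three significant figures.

For a continuous step input, C/C₀ ≈ ½·erfc((x−vt)/(2√(Dt))).
vt = 0.384 × 1440 = 552.96 m and 2√(Dt) = 2√(0.0261 × 1440) = 12.26 m.
Argument (x−vt)/(2√(Dt)) = (565 − 552.96)/12.26 = 0.9821; ½·erfc(0.9821) = 0.08243.
C = 1.33 × 0.08243 = 0.110 mg/L.

0.110 mg/L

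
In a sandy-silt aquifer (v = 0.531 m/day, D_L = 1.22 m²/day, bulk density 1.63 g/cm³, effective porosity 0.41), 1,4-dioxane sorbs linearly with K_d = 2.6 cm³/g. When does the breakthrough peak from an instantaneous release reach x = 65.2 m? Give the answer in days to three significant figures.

1340 days

Retardation factor R = 1 + ρ_b·K_d/n = 1 + 1.63 × 2.6/0.41 = 11.34.
Sorption retards both mechanisms: v_R = v/R = 0.04683 m/day, D_R = D/R = 0.1076 m²/day.
Peak time from v_R²t² + 2D_R t − x² = 0: t = (√(D_R² + v_R²x²) − D_R)/v_R².
√(D_R² + v_R²x²) = √(0.1076² + 0.04683² × 65.2²) = 3.055; v_R² = 0.002193.
t = (3.055 − 0.1076)/0.002193 = 1340 days.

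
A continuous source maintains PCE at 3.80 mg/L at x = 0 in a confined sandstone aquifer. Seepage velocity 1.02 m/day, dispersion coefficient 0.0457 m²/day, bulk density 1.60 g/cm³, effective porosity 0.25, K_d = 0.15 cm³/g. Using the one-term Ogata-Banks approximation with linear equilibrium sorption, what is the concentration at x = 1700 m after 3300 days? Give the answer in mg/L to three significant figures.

Retardation factor R = 1 + ρ_b·K_d/n = 1 + 1.60 × 0.15/0.25 = 1.960.
Sorption retards both mechanisms: v_R = v/R = 0.5204 m/day, D_R = D/R = 0.02332 m²/day.
v_R·t = 0.5204 × 3300 = 1717.32 m; 2√(D_R t) = 17.54 m; argument = (1700 − 1717.32)/17.54 = -0.9875.
C = C₀ × ½·erfc(-0.9875) = 3.80 × 0.9187 = 3.49 mg/L.

3.49 mg/L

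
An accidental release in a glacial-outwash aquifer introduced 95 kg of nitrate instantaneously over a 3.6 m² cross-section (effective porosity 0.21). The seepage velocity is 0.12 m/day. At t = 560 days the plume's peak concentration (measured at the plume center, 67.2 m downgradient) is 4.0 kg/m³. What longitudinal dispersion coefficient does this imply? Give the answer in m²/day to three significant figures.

At the plume center C_max = M/(n_e·A·√(4πDt)), so D = M²/(4πt·(n_e·A·C_max)²).
n_e·A·C_max = 0.21 × 3.6 × 4.0 = 3.024 kg/m.
D = 95²/(4π × 560 × 3.024²) = 0.140 m²/day.

0.140 m²/day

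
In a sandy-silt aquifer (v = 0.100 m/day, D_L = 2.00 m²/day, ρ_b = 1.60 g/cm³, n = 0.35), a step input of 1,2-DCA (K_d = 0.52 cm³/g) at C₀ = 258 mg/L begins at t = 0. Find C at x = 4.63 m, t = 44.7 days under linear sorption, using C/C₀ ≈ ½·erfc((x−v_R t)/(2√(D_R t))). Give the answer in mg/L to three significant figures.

83.8 mg/L

Retardation factor R = 1 + ρ_b·K_d/n = 1 + 1.60 × 0.52/0.35 = 3.377.
Sorption retards both mechanisms: v_R = v/R = 0.02961 m/day, D_R = D/R = 0.5922 m²/day.
v_R·t = 0.02961 × 44.7 = 1.323567 m; 2√(D_R t) = 10.29 m; argument = (4.63 − 1.323567)/10.29 = 0.3213.
C = C₀ × ½·erfc(0.3213) = 258 × 0.3248 = 83.8 mg/L.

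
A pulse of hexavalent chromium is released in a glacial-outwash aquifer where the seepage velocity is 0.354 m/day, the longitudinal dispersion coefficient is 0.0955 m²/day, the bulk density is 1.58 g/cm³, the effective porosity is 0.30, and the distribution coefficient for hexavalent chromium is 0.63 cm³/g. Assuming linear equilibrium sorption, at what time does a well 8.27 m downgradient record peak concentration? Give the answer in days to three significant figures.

97.6 days

Retardation factor R = 1 + ρ_b·K_d/n = 1 + 1.58 × 0.63/0.30 = 4.318.
Sorption retards both mechanisms: v_R = v/R = 0.08198 m/day, D_R = D/R = 0.02212 m²/day.
Peak time from v_R²t² + 2D_R t − x² = 0: t = (√(D_R² + v_R²x²) − D_R)/v_R².
√(D_R² + v_R²x²) = √(0.02212² + 0.08198² × 8.27²) = 0.6783; v_R² = 0.006721.
t = (0.6783 − 0.02212)/0.006721 = 97.6 days.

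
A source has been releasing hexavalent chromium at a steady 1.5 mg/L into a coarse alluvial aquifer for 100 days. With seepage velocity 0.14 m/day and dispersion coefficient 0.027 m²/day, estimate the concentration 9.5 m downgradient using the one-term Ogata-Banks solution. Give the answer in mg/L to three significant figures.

For a continuous step input, C/C₀ ≈ ½·erfc((x−vt)/(2√(Dt))).
vt = 0.14 × 100 = 14 m and 2√(Dt) = 2√(0.027 × 100) = 3.286 m.
Argument (x−vt)/(2√(Dt)) = (9.5 − 14)/3.286 = -1.369; ½·erfc(-1.369) = 0.9736.
C = 1.5 × 0.9736 = 1.46 mg/L.

1.46 mg/L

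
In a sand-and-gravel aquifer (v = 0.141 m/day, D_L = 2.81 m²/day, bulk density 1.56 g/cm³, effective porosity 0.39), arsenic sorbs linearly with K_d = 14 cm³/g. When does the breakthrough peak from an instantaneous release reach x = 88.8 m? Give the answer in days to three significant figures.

Retardation factor R = 1 + ρ_b·K_d/n = 1 + 1.56 × 14/0.39 = 57.00.
Sorption retards both mechanisms: v_R = v/R = 0.002474 m/day, D_R = D/R = 0.04930 m²/day.
Peak time from v_R²t² + 2D_R t − x² = 0: t = (√(D_R² + v_R²x²) − D_R)/v_R².
√(D_R² + v_R²x²) = √(0.04930² + 0.002474² × 88.8²) = 0.2252; v_R² = 6.121e-06.
t = (0.2252 − 0.04930)/6.121e-06 = 28700 days.

28700 days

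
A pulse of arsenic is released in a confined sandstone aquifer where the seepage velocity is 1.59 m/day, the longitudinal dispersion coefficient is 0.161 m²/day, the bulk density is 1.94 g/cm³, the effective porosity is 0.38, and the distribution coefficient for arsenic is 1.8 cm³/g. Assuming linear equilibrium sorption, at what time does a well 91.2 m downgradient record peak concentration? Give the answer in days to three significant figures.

Retardation factor R = 1 + ρ_b·K_d/n = 1 + 1.94 × 1.8/0.38 = 10.19.
Sorption retards both mechanisms: v_R = v/R = 0.1560 m/day, D_R = D/R = 0.01580 m²/day.
Peak time from v_R²t² + 2D_R t − x² = 0: t = (√(D_R² + v_R²x²) − D_R)/v_R².
√(D_R² + v_R²x²) = √(0.01580² + 0.1560² × 91.2²) = 14.23; v_R² = 0.02434.
t = (14.23 − 0.01580)/0.02434 = 584 days.

584 days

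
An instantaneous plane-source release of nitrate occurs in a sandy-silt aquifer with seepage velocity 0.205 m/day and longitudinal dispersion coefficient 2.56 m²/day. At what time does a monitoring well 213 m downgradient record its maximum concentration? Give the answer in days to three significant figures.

980 days

For the 1D instantaneous-source solution, setting ∂C/∂t = 0 at fixed x gives v²t² + 2Dt − x² = 0, so t = (√(D² + v²x²) − D)/v².
√(D² + v²x²) = √(2.56² + 0.205² × 213²) = 43.74; v² = 0.042025.
t = (43.74 − 2.56)/0.042025 = 980 days (vs. the pure-advection estimate x/v = 1040 d).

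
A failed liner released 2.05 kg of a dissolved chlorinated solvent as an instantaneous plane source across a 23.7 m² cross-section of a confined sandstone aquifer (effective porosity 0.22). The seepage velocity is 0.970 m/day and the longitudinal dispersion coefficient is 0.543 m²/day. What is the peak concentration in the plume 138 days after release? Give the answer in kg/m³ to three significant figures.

0.0128 kg/m³

The peak of an instantaneous 1D plume sits at x = vt; there the Gaussian factor is 1 and C_max = M/(n_e·A·√(4πDt)), where n_e·A is the pore area the mass is dissolved in.
√(4πDt) = √(4π × 0.543 × 138) = 30.69 m, so C_max = 2.05/(0.22 × 23.7 × 30.69) = 0.0128 kg/m³.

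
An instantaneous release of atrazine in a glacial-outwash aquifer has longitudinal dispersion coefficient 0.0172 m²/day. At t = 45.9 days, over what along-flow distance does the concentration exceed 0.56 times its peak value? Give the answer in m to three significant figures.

2.71 m

The plume is Gaussian with σ = √(2Dt) = √(2 × 0.0172 × 45.9) = 1.257 m.
C/C_peak = exp(−Δx²/(2σ²)) = 0.56 ⇒ Δx = σ·√(−2 ln 0.56) = 1.257 × 1.077 = 1.354 m.
Width = 2Δx = 2.71 m.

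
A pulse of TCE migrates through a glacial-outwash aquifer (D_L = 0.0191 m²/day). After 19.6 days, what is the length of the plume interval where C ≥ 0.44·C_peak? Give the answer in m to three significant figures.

The plume is Gaussian with σ = √(2Dt) = √(2 × 0.0191 × 19.6) = 0.8653 m.
C/C_peak = exp(−Δx²/(2σ²)) = 0.44 ⇒ Δx = σ·√(−2 ln 0.44) = 0.8653 × 1.281 = 1.108 m.
Width = 2Δx = 2.22 m.

2.22 m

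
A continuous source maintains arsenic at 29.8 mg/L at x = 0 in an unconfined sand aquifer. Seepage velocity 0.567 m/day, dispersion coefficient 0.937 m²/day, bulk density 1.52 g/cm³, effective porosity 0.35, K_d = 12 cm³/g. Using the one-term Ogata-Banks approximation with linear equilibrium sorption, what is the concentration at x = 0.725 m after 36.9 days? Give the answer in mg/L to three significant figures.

Retardation factor R = 1 + ρ_b·K_d/n = 1 + 1.52 × 12/0.35 = 53.11.
Sorption retards both mechanisms: v_R = v/R = 0.01068 m/day, D_R = D/R = 0.01764 m²/day.
v_R·t = 0.01068 × 36.9 = 0.394092 m; 2√(D_R t) = 1.614 m; argument = (0.725 − 0.394092)/1.614 = 0.2050.
C = C₀ × ½·erfc(0.2050) = 29.8 × 0.3859 = 11.5 mg/L.

11.5 mg/L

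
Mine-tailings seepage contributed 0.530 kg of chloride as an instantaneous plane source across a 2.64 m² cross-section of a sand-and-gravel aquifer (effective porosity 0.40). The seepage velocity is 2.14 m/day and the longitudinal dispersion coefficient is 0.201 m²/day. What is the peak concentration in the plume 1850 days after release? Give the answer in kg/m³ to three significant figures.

The peak of an instantaneous 1D plume sits at x = vt; there the Gaussian factor is 1 and C_max = M/(n_e·A·√(4πDt)), where n_e·A is the pore area the mass is dissolved in.
√(4πDt) = √(4π × 0.201 × 1850) = 68.36 m, so C_max = 0.530/(0.40 × 2.64 × 68.36) = 0.00734 kg/m³.

0.00734 kg/m³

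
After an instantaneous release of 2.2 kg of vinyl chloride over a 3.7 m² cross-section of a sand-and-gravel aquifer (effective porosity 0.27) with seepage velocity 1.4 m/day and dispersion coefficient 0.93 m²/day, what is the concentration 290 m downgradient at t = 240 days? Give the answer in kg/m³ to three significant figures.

0.00389 kg/m³

For an instantaneous plane source, C(x,t) = M/(n_e·A·√(4πDt)) · exp(−(x−vt)²/(4Dt)), with n_e·A the pore (flow) area.
Plume center vt = 1.4 × 240 = 336 m, so the well at 290 m is 46 m upgradient of the peak.
√(4πDt) = 52.96 m, giving peak height M/(n_e·A·√(4πDt)) = 2.2/(0.27 × 3.7 × 52.96) = 0.04158 kg/m³.
(x−vt)²/(4Dt) = (-46)²/(4 × 0.93 × 240) = 2.370; exp(−2.370) = 0.09348.
C = 0.04158 × 0.09348 = 0.00389 kg/m³.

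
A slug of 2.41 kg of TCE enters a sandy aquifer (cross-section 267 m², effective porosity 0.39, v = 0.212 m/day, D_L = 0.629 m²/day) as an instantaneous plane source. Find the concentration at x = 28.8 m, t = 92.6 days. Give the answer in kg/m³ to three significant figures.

0.000596 kg/m³

For an instantaneous plane source, C(x,t) = M/(n_e·A·√(4πDt)) · exp(−(x−vt)²/(4Dt)), with n_e·A the pore (flow) area.
Plume center vt = 0.212 × 92.6 = 19.6312 m, so the well at 28.8 m is 9.1688 m downgradient of the peak.
√(4πDt) = 27.05 m, giving peak height M/(n_e·A·√(4πDt)) = 2.41/(0.39 × 267 × 27.05) = 0.0008556 kg/m³.
(x−vt)²/(4Dt) = (9.1688)²/(4 × 0.629 × 92.6) = 0.3608; exp(−0.3608) = 0.6971.
C = 0.0008556 × 0.6971 = 0.000596 kg/m³.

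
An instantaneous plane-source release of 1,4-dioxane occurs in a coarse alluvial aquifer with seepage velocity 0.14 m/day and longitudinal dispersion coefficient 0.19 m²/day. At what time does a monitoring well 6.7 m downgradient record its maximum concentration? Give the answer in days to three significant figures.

39.1 days

For the 1D instantaneous-source solution, setting ∂C/∂t = 0 at fixed x gives v²t² + 2Dt − x² = 0, so t = (√(D² + v²x²) − D)/v².
√(D² + v²x²) = √(0.19² + 0.14² × 6.7²) = 0.9570; v² = 0.0196.
t = (0.9570 − 0.19)/0.0196 = 39.1 days (vs. the pure-advection estimate x/v = 47.9 d).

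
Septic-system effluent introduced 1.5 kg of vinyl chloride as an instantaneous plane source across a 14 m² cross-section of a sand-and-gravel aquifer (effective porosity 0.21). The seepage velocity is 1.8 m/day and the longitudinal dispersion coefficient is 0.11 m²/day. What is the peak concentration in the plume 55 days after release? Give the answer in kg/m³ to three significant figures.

The peak of an instantaneous 1D plume sits at x = vt; there the Gaussian factor is 1 and C_max = M/(n_e·A·√(4πDt)), where n_e·A is the pore area the mass is dissolved in.
√(4πDt) = √(4π × 0.11 × 55) = 8.719 m, so C_max = 1.5/(0.21 × 14 × 8.719) = 0.0585 kg/m³.

0.0585 kg/m³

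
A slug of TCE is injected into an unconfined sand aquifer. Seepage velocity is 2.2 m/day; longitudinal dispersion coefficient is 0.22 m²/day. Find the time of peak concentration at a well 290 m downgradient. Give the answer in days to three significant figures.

132 days

For the 1D instantaneous-source solution, setting ∂C/∂t = 0 at fixed x gives v²t² + 2Dt − x² = 0, so t = (√(D² + v²x²) − D)/v².
√(D² + v²x²) = √(0.22² + 2.2² × 290²) = 638.0; v² = 4.84.
t = (638.0 − 0.22)/4.84 = 132 days (vs. the pure-advection estimate x/v = 132 d).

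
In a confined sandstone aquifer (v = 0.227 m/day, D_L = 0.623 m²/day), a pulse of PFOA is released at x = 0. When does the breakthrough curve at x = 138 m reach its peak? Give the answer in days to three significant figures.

For the 1D instantaneous-source solution, setting ∂C/∂t = 0 at fixed x gives v²t² + 2Dt − x² = 0, so t = (√(D² + v²x²) − D)/v².
√(D² + v²x²) = √(0.623² + 0.227² × 138²) = 31.33; v² = 0.051529.
t = (31.33 − 0.623)/0.051529 = 596 days (vs. the pure-advection estimate x/v = 608 d).

596 days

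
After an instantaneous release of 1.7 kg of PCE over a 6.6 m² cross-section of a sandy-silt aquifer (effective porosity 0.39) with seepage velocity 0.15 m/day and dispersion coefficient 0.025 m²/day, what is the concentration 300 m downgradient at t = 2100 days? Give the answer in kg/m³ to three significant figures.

For an instantaneous plane source, C(x,t) = M/(n_e·A·√(4πDt)) · exp(−(x−vt)²/(4Dt)), with n_e·A the pore (flow) area.
Plume center vt = 0.15 × 2100 = 315 m, so the well at 300 m is 15 m upgradient of the peak.
√(4πDt) = 25.69 m, giving peak height M/(n_e·A·√(4πDt)) = 1.7/(0.39 × 6.6 × 25.69) = 0.02571 kg/m³.
(x−vt)²/(4Dt) = (-15)²/(4 × 0.025 × 2100) = 1.071; exp(−1.071) = 0.3427.
C = 0.02571 × 0.3427 = 0.00881 kg/m³.

0.00881 kg/m³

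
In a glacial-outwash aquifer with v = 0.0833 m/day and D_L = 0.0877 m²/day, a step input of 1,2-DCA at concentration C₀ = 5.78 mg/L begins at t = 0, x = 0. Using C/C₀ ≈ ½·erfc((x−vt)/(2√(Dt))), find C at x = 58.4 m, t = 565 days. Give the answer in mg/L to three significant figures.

For a continuous step input, C/C₀ ≈ ½·erfc((x−vt)/(2√(Dt))).
vt = 0.0833 × 565 = 47.0645 m and 2√(Dt) = 2√(0.0877 × 565) = 14.08 m.
Argument (x−vt)/(2√(Dt)) = (58.4 − 47.0645)/14.08 = 0.8051; ½·erfc(0.8051) = 0.1274.
C = 5.78 × 0.1274 = 0.736 mg/L.

0.736 mg/L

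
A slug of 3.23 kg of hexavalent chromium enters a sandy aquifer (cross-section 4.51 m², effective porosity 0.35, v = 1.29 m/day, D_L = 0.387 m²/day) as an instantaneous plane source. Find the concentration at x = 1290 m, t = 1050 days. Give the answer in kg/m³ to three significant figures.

For an instantaneous plane source, C(x,t) = M/(n_e·A·√(4πDt)) · exp(−(x−vt)²/(4Dt)), with n_e·A the pore (flow) area.
Plume center vt = 1.29 × 1050 = 1354.5 m, so the well at 1290 m is 64.5 m upgradient of the peak.
√(4πDt) = 71.46 m, giving peak height M/(n_e·A·√(4πDt)) = 3.23/(0.35 × 4.51 × 71.46) = 0.02863 kg/m³.
(x−vt)²/(4Dt) = (-64.5)²/(4 × 0.387 × 1050) = 2.560; exp(−2.560) = 0.07730.
C = 0.02863 × 0.07730 = 0.00221 kg/m³.

0.00221 kg/m³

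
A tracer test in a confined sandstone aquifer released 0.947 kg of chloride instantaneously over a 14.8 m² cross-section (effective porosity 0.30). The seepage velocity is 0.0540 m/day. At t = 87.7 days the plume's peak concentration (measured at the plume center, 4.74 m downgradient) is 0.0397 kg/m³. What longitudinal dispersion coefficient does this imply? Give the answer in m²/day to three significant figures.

0.0262 m²/day

At the plume center C_max = M/(n_e·A·√(4πDt)), so D = M²/(4πt·(n_e·A·C_max)²).
n_e·A·C_max = 0.30 × 14.8 × 0.0397 = 0.1763 kg/m.
D = 0.947²/(4π × 87.7 × 0.1763²) = 0.0262 m²/day.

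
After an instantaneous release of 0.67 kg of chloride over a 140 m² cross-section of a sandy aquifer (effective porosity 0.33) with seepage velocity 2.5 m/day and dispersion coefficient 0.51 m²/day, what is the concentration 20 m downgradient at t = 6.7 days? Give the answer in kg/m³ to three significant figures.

For an instantaneous plane source, C(x,t) = M/(n_e·A·√(4πDt)) · exp(−(x−vt)²/(4Dt)), with n_e·A the pore (flow) area.
Plume center vt = 2.5 × 6.7 = 16.75 m, so the well at 20 m is 3.25 m downgradient of the peak.
√(4πDt) = 6.553 m, giving peak height M/(n_e·A·√(4πDt)) = 0.67/(0.33 × 140 × 6.553) = 0.002213 kg/m³.
(x−vt)²/(4Dt) = (3.25)²/(4 × 0.51 × 6.7) = 0.7728; exp(−0.7728) = 0.4617.
C = 0.002213 × 0.4617 = 0.00102 kg/m³.

0.00102 kg/m³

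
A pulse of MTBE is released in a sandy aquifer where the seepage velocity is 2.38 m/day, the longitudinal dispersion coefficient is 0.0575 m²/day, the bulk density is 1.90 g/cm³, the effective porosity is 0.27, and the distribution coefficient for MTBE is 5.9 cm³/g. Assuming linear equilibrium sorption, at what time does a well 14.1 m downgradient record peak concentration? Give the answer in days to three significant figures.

251 days

Retardation factor R = 1 + ρ_b·K_d/n = 1 + 1.90 × 5.9/0.27 = 42.52.
Sorption retards both mechanisms: v_R = v/R = 0.05597 m/day, D_R = D/R = 0.001352 m²/day.
Peak time from v_R²t² + 2D_R t − x² = 0: t = (√(D_R² + v_R²x²) − D_R)/v_R².
√(D_R² + v_R²x²) = √(0.001352² + 0.05597² × 14.1²) = 0.7892; v_R² = 0.003133.
t = (0.7892 − 0.001352)/0.003133 = 251 days.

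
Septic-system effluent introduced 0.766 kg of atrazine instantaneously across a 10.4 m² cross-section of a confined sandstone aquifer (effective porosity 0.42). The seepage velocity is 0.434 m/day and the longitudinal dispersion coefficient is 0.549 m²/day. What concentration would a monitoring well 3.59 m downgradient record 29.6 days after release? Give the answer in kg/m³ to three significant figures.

For an instantaneous plane source, C(x,t) = M/(n_e·A·√(4πDt)) · exp(−(x−vt)²/(4Dt)), with n_e·A the pore (flow) area.
Plume center vt = 0.434 × 29.6 = 12.8464 m, so the well at 3.59 m is 9.2564 m upgradient of the peak.
√(4πDt) = 14.29 m, giving peak height M/(n_e·A·√(4πDt)) = 0.766/(0.42 × 10.4 × 14.29) = 0.01227 kg/m³.
(x−vt)²/(4Dt) = (-9.2564)²/(4 × 0.549 × 29.6) = 1.318; exp(−1.318) = 0.2677.
C = 0.01227 × 0.2677 = 0.00328 kg/m³.

0.00328 kg/m³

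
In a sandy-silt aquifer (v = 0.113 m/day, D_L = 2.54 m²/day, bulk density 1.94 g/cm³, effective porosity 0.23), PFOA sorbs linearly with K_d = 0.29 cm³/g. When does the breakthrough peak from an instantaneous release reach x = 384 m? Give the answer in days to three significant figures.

11000 days

Retardation factor R = 1 + ρ_b·K_d/n = 1 + 1.94 × 0.29/0.23 = 3.446.
Sorption retards both mechanisms: v_R = v/R = 0.03279 m/day, D_R = D/R = 0.7371 m²/day.
Peak time from v_R²t² + 2D_R t − x² = 0: t = (√(D_R² + v_R²x²) − D_R)/v_R².
√(D_R² + v_R²x²) = √(0.7371² + 0.03279² × 384²) = 12.61; v_R² = 0.001075.
t = (12.61 − 0.7371)/0.001075 = 11000 days.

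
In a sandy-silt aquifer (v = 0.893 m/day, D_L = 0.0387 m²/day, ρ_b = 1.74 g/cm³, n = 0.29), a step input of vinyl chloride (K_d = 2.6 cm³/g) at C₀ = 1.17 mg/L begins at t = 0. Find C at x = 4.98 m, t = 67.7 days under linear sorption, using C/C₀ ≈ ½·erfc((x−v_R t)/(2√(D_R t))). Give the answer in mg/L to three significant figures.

0.0101 mg/L

Retardation factor R = 1 + ρ_b·K_d/n = 1 + 1.74 × 2.6/0.29 = 16.60.
Sorption retards both mechanisms: v_R = v/R = 0.05380 m/day, D_R = D/R = 0.002331 m²/day.
v_R·t = 0.05380 × 67.7 = 3.64226 m; 2√(D_R t) = 0.7945 m; argument = (4.98 − 3.64226)/0.7945 = 1.684.
C = C₀ × ½·erfc(1.684) = 1.17 × 0.008620 = 0.0101 mg/L.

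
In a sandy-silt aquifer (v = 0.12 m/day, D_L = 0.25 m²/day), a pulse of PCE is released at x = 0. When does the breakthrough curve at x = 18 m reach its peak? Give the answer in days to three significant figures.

For the 1D instantaneous-source solution, setting ∂C/∂t = 0 at fixed x gives v²t² + 2Dt − x² = 0, so t = (√(D² + v²x²) − D)/v².
√(D² + v²x²) = √(0.25² + 0.12² × 18²) = 2.174; v² = 0.0144.
t = (2.174 − 0.25)/0.0144 = 134 days (vs. the pure-advection estimate x/v = 150 d).

134 days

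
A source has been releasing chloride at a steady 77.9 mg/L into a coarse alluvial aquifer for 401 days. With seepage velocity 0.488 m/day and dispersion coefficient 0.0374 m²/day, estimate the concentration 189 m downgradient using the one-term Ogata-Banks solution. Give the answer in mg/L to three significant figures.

69.3 mg/L

For a continuous step input, C/C₀ ≈ ½·erfc((x−vt)/(2√(Dt))).
vt = 0.488 × 401 = 195.688 m and 2√(Dt) = 2√(0.0374 × 401) = 7.745 m.
Argument (x−vt)/(2√(Dt)) = (189 − 195.688)/7.745 = -0.8635; ½·erfc(-0.8635) = 0.8890.
C = 77.9 × 0.8890 = 69.3 mg/L.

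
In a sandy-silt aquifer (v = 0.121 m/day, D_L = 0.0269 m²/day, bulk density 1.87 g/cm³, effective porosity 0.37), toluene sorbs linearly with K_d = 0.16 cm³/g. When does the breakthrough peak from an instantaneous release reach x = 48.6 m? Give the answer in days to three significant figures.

723 days

Retardation factor R = 1 + ρ_b·K_d/n = 1 + 1.87 × 0.16/0.37 = 1.809.
Sorption retards both mechanisms: v_R = v/R = 0.06689 m/day, D_R = D/R = 0.01487 m²/day.
Peak time from v_R²t² + 2D_R t − x² = 0: t = (√(D_R² + v_R²x²) − D_R)/v_R².
√(D_R² + v_R²x²) = √(0.01487² + 0.06689² × 48.6²) = 3.251; v_R² = 0.004474.
t = (3.251 − 0.01487)/0.004474 = 723 days.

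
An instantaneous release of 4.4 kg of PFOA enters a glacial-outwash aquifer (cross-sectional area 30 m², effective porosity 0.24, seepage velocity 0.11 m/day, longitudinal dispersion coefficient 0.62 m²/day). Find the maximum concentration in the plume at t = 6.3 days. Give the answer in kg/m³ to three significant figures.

0.0872 kg/m³

The peak of an instantaneous 1D plume sits at x = vt; there the Gaussian factor is 1 and C_max = M/(n_e·A·√(4πDt)), where n_e·A is the pore area the mass is dissolved in.
√(4πDt) = √(4π × 0.62 × 6.3) = 7.006 m, so C_max = 4.4/(0.24 × 30 × 7.006) = 0.0872 kg/m³.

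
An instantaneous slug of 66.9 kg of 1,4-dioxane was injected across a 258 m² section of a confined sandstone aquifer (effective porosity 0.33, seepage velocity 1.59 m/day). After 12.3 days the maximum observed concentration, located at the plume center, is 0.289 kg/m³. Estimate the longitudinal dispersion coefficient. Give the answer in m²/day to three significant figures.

At the plume center C_max = M/(n_e·A·√(4πDt)), so D = M²/(4πt·(n_e·A·C_max)²).
n_e·A·C_max = 0.33 × 258 × 0.289 = 24.61 kg/m.
D = 66.9²/(4π × 12.3 × 24.61²) = 0.0478 m²/day.

0.0478 m²/day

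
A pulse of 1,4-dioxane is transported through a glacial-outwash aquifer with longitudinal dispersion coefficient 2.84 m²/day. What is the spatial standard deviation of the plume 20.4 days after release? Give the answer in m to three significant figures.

Dispersive spreading gives a Gaussian with σ² = 2Dt; advection only shifts the center.
σ = √(2 × 2.84 × 20.4) = 10.8 m.

10.8 m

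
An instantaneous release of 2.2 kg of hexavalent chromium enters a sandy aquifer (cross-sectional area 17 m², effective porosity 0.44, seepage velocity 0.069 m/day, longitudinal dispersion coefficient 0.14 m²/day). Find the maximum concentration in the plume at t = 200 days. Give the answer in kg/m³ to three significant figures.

0.0157 kg/m³

The peak of an instantaneous 1D plume sits at x = vt; there the Gaussian factor is 1 and C_max = M/(n_e·A·√(4πDt)), where n_e·A is the pore area the mass is dissolved in.
√(4πDt) = √(4π × 0.14 × 200) = 18.76 m, so C_max = 2.2/(0.44 × 17 × 18.76) = 0.0157 kg/m³.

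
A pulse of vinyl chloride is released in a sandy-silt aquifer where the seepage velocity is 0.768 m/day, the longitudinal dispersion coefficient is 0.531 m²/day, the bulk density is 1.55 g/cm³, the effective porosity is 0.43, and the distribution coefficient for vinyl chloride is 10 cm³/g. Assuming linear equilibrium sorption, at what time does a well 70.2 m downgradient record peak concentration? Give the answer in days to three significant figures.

3350 days

Retardation factor R = 1 + ρ_b·K_d/n = 1 + 1.55 × 10/0.43 = 37.05.
Sorption retards both mechanisms: v_R = v/R = 0.02073 m/day, D_R = D/R = 0.01433 m²/day.
Peak time from v_R²t² + 2D_R t − x² = 0: t = (√(D_R² + v_R²x²) − D_R)/v_R².
√(D_R² + v_R²x²) = √(0.01433² + 0.02073² × 70.2²) = 1.455; v_R² = 0.0004297.
t = (1.455 − 0.01433)/0.0004297 = 3350 days.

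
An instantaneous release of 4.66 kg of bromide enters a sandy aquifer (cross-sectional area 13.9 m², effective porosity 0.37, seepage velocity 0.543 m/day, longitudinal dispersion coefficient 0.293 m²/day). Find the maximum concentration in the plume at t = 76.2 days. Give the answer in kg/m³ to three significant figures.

0.0541 kg/m³

The peak of an instantaneous 1D plume sits at x = vt; there the Gaussian factor is 1 and C_max = M/(n_e·A·√(4πDt)), where n_e·A is the pore area the mass is dissolved in.
√(4πDt) = √(4π × 0.293 × 76.2) = 16.75 m, so C_max = 4.66/(0.37 × 13.9 × 16.75) = 0.0541 kg/m³.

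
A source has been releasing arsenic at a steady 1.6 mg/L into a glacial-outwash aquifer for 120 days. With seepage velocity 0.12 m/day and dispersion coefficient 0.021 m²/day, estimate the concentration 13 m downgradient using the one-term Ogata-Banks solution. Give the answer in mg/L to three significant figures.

For a continuous step input, C/C₀ ≈ ½·erfc((x−vt)/(2√(Dt))).
vt = 0.12 × 120 = 14.4 m and 2√(Dt) = 2√(0.021 × 120) = 3.175 m.
Argument (x−vt)/(2√(Dt)) = (13 − 14.4)/3.175 = -0.4409; ½·erfc(-0.4409) = 0.7335.
C = 1.6 × 0.7335 = 1.17 mg/L.

1.17 mg/L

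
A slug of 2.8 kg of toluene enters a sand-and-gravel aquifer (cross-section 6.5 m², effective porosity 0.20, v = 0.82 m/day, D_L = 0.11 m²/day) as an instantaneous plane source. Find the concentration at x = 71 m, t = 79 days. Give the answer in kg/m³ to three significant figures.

0.0677 kg/m³

For an instantaneous plane source, C(x,t) = M/(n_e·A·√(4πDt)) · exp(−(x−vt)²/(4Dt)), with n_e·A the pore (flow) area.
Plume center vt = 0.82 × 79 = 64.78 m, so the well at 71 m is 6.22 m downgradient of the peak.
√(4πDt) = 10.45 m, giving peak height M/(n_e·A·√(4πDt)) = 2.8/(0.20 × 6.5 × 10.45) = 0.2061 kg/m³.
(x−vt)²/(4Dt) = (6.22)²/(4 × 0.11 × 79) = 1.113; exp(−1.113) = 0.3286.
C = 0.2061 × 0.3286 = 0.0677 kg/m³.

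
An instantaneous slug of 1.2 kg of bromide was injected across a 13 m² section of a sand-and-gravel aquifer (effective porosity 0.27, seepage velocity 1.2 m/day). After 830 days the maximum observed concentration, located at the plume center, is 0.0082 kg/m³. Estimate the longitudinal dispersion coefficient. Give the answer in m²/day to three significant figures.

At the plume center C_max = M/(n_e·A·√(4πDt)), so D = M²/(4πt·(n_e·A·C_max)²).
n_e·A·C_max = 0.27 × 13 × 0.0082 = 0.02878 kg/m.
D = 1.2²/(4π × 830 × 0.02878²) = 0.167 m²/day.

0.167 m²/day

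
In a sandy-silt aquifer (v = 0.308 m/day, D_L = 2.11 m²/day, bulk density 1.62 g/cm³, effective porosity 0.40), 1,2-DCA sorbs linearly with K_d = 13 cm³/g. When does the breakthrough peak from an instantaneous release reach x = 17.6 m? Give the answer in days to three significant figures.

Retardation factor R = 1 + ρ_b·K_d/n = 1 + 1.62 × 13/0.40 = 53.65.
Sorption retards both mechanisms: v_R = v/R = 0.005741 m/day, D_R = D/R = 0.03933 m²/day.
Peak time from v_R²t² + 2D_R t − x² = 0: t = (√(D_R² + v_R²x²) − D_R)/v_R².
√(D_R² + v_R²x²) = √(0.03933² + 0.005741² × 17.6²) = 0.1084; v_R² = 3.296e-05.
t = (0.1084 − 0.03933)/3.296e-05 = 2100 days.

2100 days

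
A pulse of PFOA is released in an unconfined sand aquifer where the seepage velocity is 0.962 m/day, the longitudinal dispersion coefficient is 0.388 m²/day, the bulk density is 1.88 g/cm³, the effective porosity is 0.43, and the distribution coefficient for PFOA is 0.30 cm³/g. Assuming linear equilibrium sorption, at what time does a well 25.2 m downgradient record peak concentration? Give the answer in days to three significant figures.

Retardation factor R = 1 + ρ_b·K_d/n = 1 + 1.88 × 0.30/0.43 = 2.312.
Sorption retards both mechanisms: v_R = v/R = 0.4161 m/day, D_R = D/R = 0.1678 m²/day.
Peak time from v_R²t² + 2D_R t − x² = 0: t = (√(D_R² + v_R²x²) − D_R)/v_R².
√(D_R² + v_R²x²) = √(0.1678² + 0.4161² × 25.2²) = 10.49; v_R² = 0.1731.
t = (10.49 − 0.1678)/0.1731 = 59.6 days.

59.6 days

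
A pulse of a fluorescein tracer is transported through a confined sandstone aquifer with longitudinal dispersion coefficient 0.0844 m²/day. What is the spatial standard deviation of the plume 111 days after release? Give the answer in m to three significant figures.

4.33 m

Dispersive spreading gives a Gaussian with σ² = 2Dt; advection only shifts the center.
σ = √(2 × 0.0844 × 111) = 4.33 m.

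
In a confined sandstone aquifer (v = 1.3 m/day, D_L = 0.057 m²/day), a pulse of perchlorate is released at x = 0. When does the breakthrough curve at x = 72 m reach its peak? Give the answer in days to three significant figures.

For the 1D instantaneous-source solution, setting ∂C/∂t = 0 at fixed x gives v²t² + 2Dt − x² = 0, so t = (√(D² + v²x²) − D)/v².
√(D² + v²x²) = √(0.057² + 1.3² × 72²) = 93.60; v² = 1.69.
t = (93.60 − 0.057)/1.69 = 55.4 days (vs. the pure-advection estimate x/v = 55.4 d).

55.4 days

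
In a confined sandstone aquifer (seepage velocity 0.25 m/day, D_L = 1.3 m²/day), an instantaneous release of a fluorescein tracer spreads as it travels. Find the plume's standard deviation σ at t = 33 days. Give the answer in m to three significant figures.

9.26 m

Dispersive spreading gives a Gaussian with σ² = 2Dt; advection only shifts the center.
σ = √(2 × 1.3 × 33) = 9.26 m.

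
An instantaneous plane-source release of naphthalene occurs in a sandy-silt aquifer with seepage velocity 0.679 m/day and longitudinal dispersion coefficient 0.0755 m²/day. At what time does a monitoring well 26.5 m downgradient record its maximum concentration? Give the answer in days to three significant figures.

38.9 days

For the 1D instantaneous-source solution, setting ∂C/∂t = 0 at fixed x gives v²t² + 2Dt − x² = 0, so t = (√(D² + v²x²) − D)/v².
√(D² + v²x²) = √(0.0755² + 0.679² × 26.5²) = 17.99; v² = 0.461041.
t = (17.99 − 0.0755)/0.461041 = 38.9 days (vs. the pure-advection estimate x/v = 39.0 d).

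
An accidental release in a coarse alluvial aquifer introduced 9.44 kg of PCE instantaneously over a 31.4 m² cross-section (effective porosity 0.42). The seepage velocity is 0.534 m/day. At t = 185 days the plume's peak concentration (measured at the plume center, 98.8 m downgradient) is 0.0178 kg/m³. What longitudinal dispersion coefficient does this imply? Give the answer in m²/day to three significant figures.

At the plume center C_max = M/(n_e·A·√(4πDt)), so D = M²/(4πt·(n_e·A·C_max)²).
n_e·A·C_max = 0.42 × 31.4 × 0.0178 = 0.2347 kg/m.
D = 9.44²/(4π × 185 × 0.2347²) = 0.696 m²/day.

0.696 m²/day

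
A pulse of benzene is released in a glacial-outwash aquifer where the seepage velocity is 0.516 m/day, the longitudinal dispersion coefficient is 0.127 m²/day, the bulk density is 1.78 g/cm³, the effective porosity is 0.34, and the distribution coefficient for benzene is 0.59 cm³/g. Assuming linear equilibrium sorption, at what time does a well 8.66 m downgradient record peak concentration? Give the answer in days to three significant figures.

66.7 days

Retardation factor R = 1 + ρ_b·K_d/n = 1 + 1.78 × 0.59/0.34 = 4.089.
Sorption retards both mechanisms: v_R = v/R = 0.1262 m/day, D_R = D/R = 0.03106 m²/day.
Peak time from v_R²t² + 2D_R t − x² = 0: t = (√(D_R² + v_R²x²) − D_R)/v_R².
√(D_R² + v_R²x²) = √(0.03106² + 0.1262² × 8.66²) = 1.093; v_R² = 0.01593.
t = (1.093 − 0.03106)/0.01593 = 66.7 days.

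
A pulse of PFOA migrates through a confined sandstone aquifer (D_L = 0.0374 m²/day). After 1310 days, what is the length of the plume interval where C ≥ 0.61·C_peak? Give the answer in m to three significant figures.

The plume is Gaussian with σ = √(2Dt) = √(2 × 0.0374 × 1310) = 9.899 m.
C/C_peak = exp(−Δx²/(2σ²)) = 0.61 ⇒ Δx = σ·√(−2 ln 0.61) = 9.899 × 0.9943 = 9.843 m.
Width = 2Δx = 19.7 m.

19.7 m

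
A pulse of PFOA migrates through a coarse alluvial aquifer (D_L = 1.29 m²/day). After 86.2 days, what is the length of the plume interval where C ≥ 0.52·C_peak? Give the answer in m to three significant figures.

34.1 m

The plume is Gaussian with σ = √(2Dt) = √(2 × 1.29 × 86.2) = 14.91 m.
C/C_peak = exp(−Δx²/(2σ²)) = 0.52 ⇒ Δx = σ·√(−2 ln 0.52) = 14.91 × 1.144 = 17.06 m.
Width = 2Δx = 34.1 m.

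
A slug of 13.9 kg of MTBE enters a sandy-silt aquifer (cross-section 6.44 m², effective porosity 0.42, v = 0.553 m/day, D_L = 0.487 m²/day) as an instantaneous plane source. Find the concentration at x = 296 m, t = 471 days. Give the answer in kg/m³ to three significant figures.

For an instantaneous plane source, C(x,t) = M/(n_e·A·√(4πDt)) · exp(−(x−vt)²/(4Dt)), with n_e·A the pore (flow) area.
Plume center vt = 0.553 × 471 = 260.463 m, so the well at 296 m is 35.537 m downgradient of the peak.
√(4πDt) = 53.69 m, giving peak height M/(n_e·A·√(4πDt)) = 13.9/(0.42 × 6.44 × 53.69) = 0.09572 kg/m³.
(x−vt)²/(4Dt) = (35.537)²/(4 × 0.487 × 471) = 1.376; exp(−1.376) = 0.2526.
C = 0.09572 × 0.2526 = 0.0242 kg/m³.

0.0242 kg/m³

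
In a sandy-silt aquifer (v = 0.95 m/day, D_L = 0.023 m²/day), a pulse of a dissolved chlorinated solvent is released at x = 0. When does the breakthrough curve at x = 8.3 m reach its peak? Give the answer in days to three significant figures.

8.71 days

For the 1D instantaneous-source solution, setting ∂C/∂t = 0 at fixed x gives v²t² + 2Dt − x² = 0, so t = (√(D² + v²x²) − D)/v².
√(D² + v²x²) = √(0.023² + 0.95² × 8.3²) = 7.885; v² = 0.9025.
t = (7.885 − 0.023)/0.9025 = 8.71 days (vs. the pure-advection estimate x/v = 8.74 d).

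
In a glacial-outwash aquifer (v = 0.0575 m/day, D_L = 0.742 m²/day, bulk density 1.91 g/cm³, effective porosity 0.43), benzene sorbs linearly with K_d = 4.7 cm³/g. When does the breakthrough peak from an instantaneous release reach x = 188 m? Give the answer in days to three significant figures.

66800 days

Retardation factor R = 1 + ρ_b·K_d/n = 1 + 1.91 × 4.7/0.43 = 21.88.
Sorption retards both mechanisms: v_R = v/R = 0.002628 m/day, D_R = D/R = 0.03391 m²/day.
Peak time from v_R²t² + 2D_R t − x² = 0: t = (√(D_R² + v_R²x²) − D_R)/v_R².
√(D_R² + v_R²x²) = √(0.03391² + 0.002628² × 188²) = 0.4952; v_R² = 6.906e-06.
t = (0.4952 − 0.03391)/6.906e-06 = 66800 days.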